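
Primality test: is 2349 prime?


2349 / 3 = 783 (exact division)
2349 is NOT prime.

No, 2349 is not prime


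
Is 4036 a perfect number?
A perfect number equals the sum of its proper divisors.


Proper divisors of 4036: 1, 2, 4, 1009, 2018
Sum = 1 + 2 + 4 + 1009 + 2018 = 3034

No, 4036 is not perfect (3034 ≠ 4036)


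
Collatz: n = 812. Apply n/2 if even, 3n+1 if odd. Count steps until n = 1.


812 → 406 → 203 → 610 → 305 → 916 → 458 → 229 → 688 → 344 → 172 → 86 → 43 → 130 → 65 → 196 → 98 → 49 → 148 → 74 → 37 → 112 → 56 → 28 → 14 → 7 → 22 → 11 → 34 → 17 → 52 → 26 → 13 → 40 → 20 → 10 → 5 → 16 → 8 → 4 → 2 → 1
Total steps = 41

41 steps


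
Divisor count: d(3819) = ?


3819 = 3^1 × 19^1 × 67^1
d(3819) = (1+1) × (1+1) × (1+1) = 8

8 divisors


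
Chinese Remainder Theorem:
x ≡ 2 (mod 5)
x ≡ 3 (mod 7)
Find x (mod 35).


M = 5*7 = 35
M1 = M/5 = 7, M2 = M/7 = 5
M1^(-1) mod 5 = 3, M2^(-1) mod 7 = 3
x = 2*7*3 + 3*5*3 = 87
87 mod 35 = 17
Check: 17 mod 5 = 2 ✓, 17 mod 7 = 3 ✓

x ≡ 17 (mod 35)


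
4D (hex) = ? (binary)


4D (base 16) = 77 (decimal)
77 (decimal) = 1001101 (base 2)


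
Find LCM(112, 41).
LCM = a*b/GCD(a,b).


GCD(112, 41) = 1
LCM = 112*41/1 = 4592/1 = 4592

LCM = 4592


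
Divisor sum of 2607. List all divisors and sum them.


Divisors of 2607: 1, 3, 11, 33, 79, 237, 869, 2607
Sum = 1 + 3 + 11 + 33 + 79 + 237 + 869 + 2607 = 3840

σ(2607) = 3840


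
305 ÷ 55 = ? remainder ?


305 = 55 * 5 + 30
Check: 275 + 30 = 305

q = 5, r = 30


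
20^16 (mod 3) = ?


20^1 mod 3 = 2
20^2 mod 3 = 1
20^3 mod 3 = 2
20^4 mod 3 = 1
20^5 mod 3 = 2
20^6 mod 3 = 1
20^7 mod 3 = 2
20^8 mod 3 = 1
20^9 mod 3 = 2
20^10 mod 3 = 1
20^11 mod 3 = 2
20^12 mod 3 = 1
20^13 mod 3 = 2
20^14 mod 3 = 1
20^15 mod 3 = 2
20^16 mod 3 = 1


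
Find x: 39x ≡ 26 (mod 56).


GCD(39, 56) = 1, unique solution
a^(-1) mod 56 = 23
x = 23 * 26 mod 56 = 38

x ≡ 38 (mod 56)


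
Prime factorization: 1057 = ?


1057 / 7 = 151
151 / 151 = 1
1057 = 7 × 151


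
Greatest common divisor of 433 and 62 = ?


433 = 6 * 62 + 61
62 = 1 * 61 + 1
61 = 61 * 1 + 0
GCD = 1


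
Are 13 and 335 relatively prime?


Euclidean algorithm:
335 = 25 * 13 + 10
13 = 1 * 10 + 3
10 = 3 * 3 + 1
3 = 3 * 1 + 0
GCD(13, 335) = 1

Yes, coprime (GCD = 1)


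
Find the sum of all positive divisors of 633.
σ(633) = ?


Divisors of 633: 1, 3, 211, 633
Sum = 1 + 3 + 211 + 633 = 848

σ(633) = 848


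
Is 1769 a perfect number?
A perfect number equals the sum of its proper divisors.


Proper divisors of 1769: 1, 29, 61
Sum = 1 + 29 + 61 = 91

No, 1769 is not perfect (91 ≠ 1769)


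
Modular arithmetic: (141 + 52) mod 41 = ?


141 + 52 = 193
193 mod 41 = 29


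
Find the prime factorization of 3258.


3258 / 2 = 1629
1629 / 3 = 543
543 / 3 = 181
181 / 181 = 1
3258 = 2 × 3^2 × 181


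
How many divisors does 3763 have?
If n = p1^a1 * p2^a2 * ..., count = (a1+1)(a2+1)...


3763 = 53^1 × 71^1
d(3763) = (1+1) × (1+1) = 4

4 divisors


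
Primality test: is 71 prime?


Check divisors up to sqrt(71) = 8.4261
No divisors found.
71 is prime.

Yes, 71 is prime


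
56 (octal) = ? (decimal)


56 (base 8) = 46 (decimal)
46 (decimal) = 46 (base 10)


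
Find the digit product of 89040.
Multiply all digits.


8 × 9 × 0 × 4 × 0 = 0


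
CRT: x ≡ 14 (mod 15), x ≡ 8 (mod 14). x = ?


M = 15*14 = 210
M1 = M/15 = 14, M2 = M/14 = 15
M1^(-1) mod 15 = 14, M2^(-1) mod 14 = 1
x = 14*14*14 + 8*15*1 = 2864
2864 mod 210 = 134
Check: 134 mod 15 = 14 ✓, 134 mod 14 = 8 ✓

x ≡ 134 (mod 210)


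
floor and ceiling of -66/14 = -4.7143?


-66/14 = -4.7143
floor = -5
ceil = -4

floor = -5, ceil = -4


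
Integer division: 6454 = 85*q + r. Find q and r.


6454 = 85 * 75 + 79
Check: 6375 + 79 = 6454

q = 75, r = 79


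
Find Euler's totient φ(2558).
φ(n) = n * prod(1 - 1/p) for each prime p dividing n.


2558 = 2 × 1279
Prime factors: 2, 1279
φ(2558) = 2558 × (1-1/2) × (1-1/1279)
= 2558 × 1/2 × 1278/1279 = 1278

φ(2558) = 1278


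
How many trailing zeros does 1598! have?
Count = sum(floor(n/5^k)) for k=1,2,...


floor(1598/5) = 319
floor(1598/25) = 63
floor(1598/125) = 12
floor(1598/625) = 2
Total = 396

396 trailing zeros


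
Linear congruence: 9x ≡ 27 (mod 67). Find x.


GCD(9, 67) = 1, unique solution
a^(-1) mod 67 = 15
x = 15 * 27 mod 67 = 3

x ≡ 3 (mod 67)


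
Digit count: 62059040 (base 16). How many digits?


62059040 in base 16 = 3B2F220
Number of digits = 7

7 digits (base 16)


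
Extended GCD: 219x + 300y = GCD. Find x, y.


Tabular extended Euclidean (each row: r = 219*s + 300*t):
r=219, s=1, t=0
r=300, s=0, t=1
q=0: r=219, s=1, t=0   [219*(1) + 300*(0) = 219]
q=1: r=81, s=-1, t=1   [219*(-1) + 300*(1) = 81]
q=2: r=57, s=3, t=-2   [219*(3) + 300*(-2) = 57]
q=1: r=24, s=-4, t=3   [219*(-4) + 300*(3) = 24]
q=2: r=9, s=11, t=-8   [219*(11) + 300*(-8) = 9]
q=2: r=6, s=-26, t=19   [219*(-26) + 300*(19) = 6]
q=1: r=3, s=37, t=-27   [219*(37) + 300*(-27) = 3]
q=2: r=0, s=-100, t=73   [219*(-100) + 300*(73) = 0]
GCD = 3; from the row with r=3: x=37, y=-27
Check: 219*(37) + 300*(-27) = 8103 - 8100 = 3

GCD = 3, x = 37, y = -27


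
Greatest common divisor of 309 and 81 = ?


309 = 3 * 81 + 66
81 = 1 * 66 + 15
66 = 4 * 15 + 6
15 = 2 * 6 + 3
6 = 2 * 3 + 0
GCD = 3


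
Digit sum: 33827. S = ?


3 + 3 + 8 + 2 + 7 = 23


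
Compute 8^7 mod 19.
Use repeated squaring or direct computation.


8^1 mod 19 = 8
8^2 mod 19 = 7
8^3 mod 19 = 18
8^4 mod 19 = 11
8^5 mod 19 = 12
8^6 mod 19 = 1
8^7 mod 19 = 8


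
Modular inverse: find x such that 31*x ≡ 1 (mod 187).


Use the extended Euclidean algorithm on (187, 31); each row r = 187*s + 31*t:
r=187, s=1, t=0
r=31, s=0, t=1
q=6: r=1, s=1, t=-6   [187*(1) + 31*(-6) = 1]
q=31: r=0, s=-31, t=187   [187*(-31) + 31*(187) = 0]
GCD = 1 with t = -6, so 31*(-6) ≡ 1 (mod 187)
Inverse = -6 mod 187 = 181
Check: 31 * 181 = 5611 ≡ 1 (mod 187)

31^(-1) ≡ 181 (mod 187)


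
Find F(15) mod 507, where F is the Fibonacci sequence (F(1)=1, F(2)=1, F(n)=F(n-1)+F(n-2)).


F(k) mod 507 for k=1..15:
1, 1, 2, 3, 5, 8, 13, 21, 34, 55, 89, 144, 233, 377, 103
F(15) mod 507 = 103


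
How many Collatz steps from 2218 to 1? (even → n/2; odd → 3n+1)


2218 → 1109 → 3328 → 1664 → 832 → 416 → 208 → 104 → 52 → 26 → 13 → 40 → 20 → 10 → 5 → 16 → 8 → 4 → 2 → 1
Total steps = 19

19 steps


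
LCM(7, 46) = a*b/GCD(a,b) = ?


GCD(7, 46) = 1
LCM = 7*46/1 = 322/1 = 322

LCM = 322


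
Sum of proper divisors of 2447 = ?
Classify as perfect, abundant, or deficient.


Proper divisors: 1
Sum = 1 = 1
1 < 2447 → deficient

s(2447) = 1 (deficient)


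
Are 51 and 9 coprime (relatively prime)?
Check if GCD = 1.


Euclidean algorithm:
51 = 5 * 9 + 6
9 = 1 * 6 + 3
6 = 2 * 3 + 0
GCD(51, 9) = 3

No, not coprime (GCD = 3)


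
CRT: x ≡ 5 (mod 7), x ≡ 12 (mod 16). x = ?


M = 7*16 = 112
M1 = M/7 = 16, M2 = M/16 = 7
M1^(-1) mod 7 = 4, M2^(-1) mod 16 = 7
x = 5*16*4 + 12*7*7 = 908
908 mod 112 = 12
Check: 12 mod 7 = 5 ✓, 12 mod 16 = 12 ✓

x ≡ 12 (mod 112)


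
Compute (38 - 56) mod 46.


38 - 56 = -18
-18 mod 46 = 28


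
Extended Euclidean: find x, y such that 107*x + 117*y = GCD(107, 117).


Tabular extended Euclidean (each row: r = 107*s + 117*t):
r=107, s=1, t=0
r=117, s=0, t=1
q=0: r=107, s=1, t=0   [107*(1) + 117*(0) = 107]
q=1: r=10, s=-1, t=1   [107*(-1) + 117*(1) = 10]
q=10: r=7, s=11, t=-10   [107*(11) + 117*(-10) = 7]
q=1: r=3, s=-12, t=11   [107*(-12) + 117*(11) = 3]
q=2: r=1, s=35, t=-32   [107*(35) + 117*(-32) = 1]
q=3: r=0, s=-117, t=107   [107*(-117) + 117*(107) = 0]
GCD = 1; from the row with r=1: x=35, y=-32
Check: 107*(35) + 117*(-32) = 3745 - 3744 = 1

GCD = 1, x = 35, y = -32


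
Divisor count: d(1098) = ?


1098 = 2^1 × 3^2 × 61^1
d(1098) = (1+1) × (2+1) × (1+1) = 12

12 divisors


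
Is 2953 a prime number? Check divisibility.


Check divisors up to sqrt(2953) = 54.3415
No divisors found.
2953 is prime.

Yes, 2953 is prime


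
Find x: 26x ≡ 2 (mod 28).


GCD(26, 28) = 2 divides 2
Divide: 13x ≡ 1 (mod 14)
x ≡ 13 (mod 14)


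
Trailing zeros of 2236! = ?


floor(2236/5) = 447
floor(2236/25) = 89
floor(2236/125) = 17
floor(2236/625) = 3
Total = 556

556 trailing zeros


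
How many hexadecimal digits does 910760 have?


910760 in base 16 = DE5A8
Number of digits = 5

5 digits (base 16)


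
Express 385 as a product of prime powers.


385 / 5 = 77
77 / 7 = 11
11 / 11 = 1
385 = 5 × 7 × 11


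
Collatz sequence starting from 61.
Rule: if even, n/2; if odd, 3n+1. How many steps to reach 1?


61 → 184 → 92 → 46 → 23 → 70 → 35 → 106 → 53 → 160 → 80 → 40 → 20 → 10 → 5 → 16 → 8 → 4 → 2 → 1
Total steps = 19

19 steps


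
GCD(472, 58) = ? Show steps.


472 = 8 * 58 + 8
58 = 7 * 8 + 2
8 = 4 * 2 + 0
GCD = 2


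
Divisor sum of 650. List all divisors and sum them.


Divisors of 650: 1, 2, 5, 10, 13, 25, 26, 50, 65, 130, 325, 650
Sum = 1 + 2 + 5 + 10 + 13 + 25 + 26 + 50 + 65 + 130 + 325 + 650 = 1302

σ(650) = 1302


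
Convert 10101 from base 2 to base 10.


10101 (base 2) = 21 (decimal)
21 (decimal) = 21 (base 10)


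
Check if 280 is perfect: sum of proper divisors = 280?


Proper divisors of 280: 1, 2, 4, 5, 7, 8, 10, 14, 20, 28, 35, 40, 56, 70, 140
Sum = 1 + 2 + 4 + 5 + 7 + 8 + 10 + 14 + 20 + 28 + 35 + 40 + 56 + 70 + 140 = 440

No, 280 is not perfect (440 ≠ 280)


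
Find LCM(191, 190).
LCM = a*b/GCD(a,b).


GCD(191, 190) = 1
LCM = 191*190/1 = 36290/1 = 36290

LCM = 36290


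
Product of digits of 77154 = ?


7 × 7 × 1 × 5 × 4 = 980


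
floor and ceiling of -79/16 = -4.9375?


-79/16 = -4.9375
floor = -5
ceil = -4

floor = -5, ceil = -4


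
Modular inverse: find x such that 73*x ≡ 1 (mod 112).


Use the extended Euclidean algorithm on (112, 73); each row r = 112*s + 73*t:
r=112, s=1, t=0
r=73, s=0, t=1
q=1: r=39, s=1, t=-1   [112*(1) + 73*(-1) = 39]
q=1: r=34, s=-1, t=2   [112*(-1) + 73*(2) = 34]
q=1: r=5, s=2, t=-3   [112*(2) + 73*(-3) = 5]
q=6: r=4, s=-13, t=20   [112*(-13) + 73*(20) = 4]
q=1: r=1, s=15, t=-23   [112*(15) + 73*(-23) = 1]
q=4: r=0, s=-73, t=112   [112*(-73) + 73*(112) = 0]
GCD = 1 with t = -23, so 73*(-23) ≡ 1 (mod 112)
Inverse = -23 mod 112 = 89
Check: 73 * 89 = 6497 ≡ 1 (mod 112)

73^(-1) ≡ 89 (mod 112)


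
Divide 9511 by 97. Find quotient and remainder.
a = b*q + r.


9511 = 97 * 98 + 5
Check: 9506 + 5 = 9511

q = 98, r = 5


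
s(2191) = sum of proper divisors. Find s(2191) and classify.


Proper divisors: 1, 7, 313
Sum = 1 + 7 + 313 = 321
321 < 2191 → deficient

s(2191) = 321 (deficient)


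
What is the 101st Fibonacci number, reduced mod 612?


F(k) mod 612 for k=1..101:
1, 1, 2, 3, 5, 8, 13, 21, 34, 55, 89, 144, 233, 377, 610, 375, 373, 136, 509, 33, 542, 575, 505, 468, 361, 217, 578, 183, 149, 332, 481, 201, 70, 271, 341, 0, 341, 341, 70, 411, 481, 280, 149, 429, 578, 395, 361, 144, 505, 37, 542, 579, 509, 476, 373, 237, 610, 235, 233, 468, 89, 557, 34, 591, 13, 604, 5, 609, 2, 611, 1, 0, 1, 1, 2, 3, 5, 8, 13, 21, 34, 55, 89, 144, 233, 377, 610, 375, 373, 136, 509, 33, 542, 575, 505, 468, 361, 217, 578, 183, 149
F(101) mod 612 = 149


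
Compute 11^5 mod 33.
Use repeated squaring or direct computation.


11^1 mod 33 = 11
11^2 mod 33 = 22
11^3 mod 33 = 11
11^4 mod 33 = 22
11^5 mod 33 = 11


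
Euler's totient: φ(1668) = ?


1668 = 2^2 × 3 × 139
Prime factors: 2, 3, 139
φ(1668) = 1668 × (1-1/2) × (1-1/3) × (1-1/139)
= 1668 × 1/2 × 2/3 × 138/139 = 552

φ(1668) = 552


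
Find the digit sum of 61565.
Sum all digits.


6 + 1 + 5 + 6 + 5 = 23


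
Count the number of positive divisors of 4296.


4296 = 2^3 × 3^1 × 179^1
d(4296) = (3+1) × (1+1) × (1+1) = 16

16 divisors


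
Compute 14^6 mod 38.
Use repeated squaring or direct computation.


14^1 mod 38 = 14
14^2 mod 38 = 6
14^3 mod 38 = 8
14^4 mod 38 = 36
14^5 mod 38 = 10
14^6 mod 38 = 26


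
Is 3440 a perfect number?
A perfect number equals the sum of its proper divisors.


Proper divisors of 3440: 1, 2, 4, 5, 8, 10, 16, 20, 40, 43, 80, 86, 172, 215, 344, 430, 688, 860, 1720
Sum = 1 + 2 + 4 + 5 + 8 + 10 + 16 + 20 + 40 + 43 + 80 + 86 + 172 + 215 + 344 + 430 + 688 + 860 + 1720 = 4744

No, 3440 is not perfect (4744 ≠ 3440)


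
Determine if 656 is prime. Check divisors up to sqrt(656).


656 / 2 = 328 (exact division)
656 is NOT prime.

No, 656 is not prime


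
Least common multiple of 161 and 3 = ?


GCD(161, 3) = 1
LCM = 161*3/1 = 483/1 = 483

LCM = 483


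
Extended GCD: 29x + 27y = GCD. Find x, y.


Tabular extended Euclidean (each row: r = 29*s + 27*t):
r=29, s=1, t=0
r=27, s=0, t=1
q=1: r=2, s=1, t=-1   [29*(1) + 27*(-1) = 2]
q=13: r=1, s=-13, t=14   [29*(-13) + 27*(14) = 1]
q=2: r=0, s=27, t=-29   [29*(27) + 27*(-29) = 0]
GCD = 1; from the row with r=1: x=-13, y=14
Check: 29*(-13) + 27*(14) = -377 + 378 = 1

GCD = 1, x = -13, y = 14


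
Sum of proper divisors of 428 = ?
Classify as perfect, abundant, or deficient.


Proper divisors: 1, 2, 4, 107, 214
Sum = 1 + 2 + 4 + 107 + 214 = 328
328 < 428 → deficient

s(428) = 328 (deficient)


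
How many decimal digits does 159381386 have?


159381386 has 9 digits in base 10
floor(log10(159381386)) + 1 = floor(8.2024) + 1 = 9

9 digits (base 10)


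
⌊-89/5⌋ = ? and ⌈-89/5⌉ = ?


-89/5 = -17.8000
floor = -18
ceil = -17

floor = -18, ceil = -17


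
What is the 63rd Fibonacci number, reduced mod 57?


F(k) mod 57 for k=1..63:
1, 1, 2, 3, 5, 8, 13, 21, 34, 55, 32, 30, 5, 35, 40, 18, 1, 19, 20, 39, 2, 41, 43, 27, 13, 40, 53, 36, 32, 11, 43, 54, 40, 37, 20, 0, 20, 20, 40, 3, 43, 46, 32, 21, 53, 17, 13, 30, 43, 16, 2, 18, 20, 38, 1, 39, 40, 22, 5, 27, 32, 2, 34
F(63) mod 57 = 34


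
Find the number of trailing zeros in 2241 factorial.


floor(2241/5) = 448
floor(2241/25) = 89
floor(2241/125) = 17
floor(2241/625) = 3
Total = 557

557 trailing zeros


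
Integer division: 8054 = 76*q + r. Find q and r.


8054 = 76 * 105 + 74
Check: 7980 + 74 = 8054

q = 105, r = 74


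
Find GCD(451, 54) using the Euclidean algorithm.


451 = 8 * 54 + 19
54 = 2 * 19 + 16
19 = 1 * 16 + 3
16 = 5 * 3 + 1
3 = 3 * 1 + 0
GCD = 1


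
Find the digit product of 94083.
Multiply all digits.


9 × 4 × 0 × 8 × 3 = 0


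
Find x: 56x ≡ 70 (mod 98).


GCD(56, 98) = 14 divides 70
Divide: 4x ≡ 5 (mod 7)
x ≡ 3 (mod 7)


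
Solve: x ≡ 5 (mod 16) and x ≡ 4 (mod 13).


M = 16*13 = 208
M1 = M/16 = 13, M2 = M/13 = 16
M1^(-1) mod 16 = 5, M2^(-1) mod 13 = 9
x = 5*13*5 + 4*16*9 = 901
901 mod 208 = 69
Check: 69 mod 16 = 5 ✓, 69 mod 13 = 4 ✓

x ≡ 69 (mod 208)


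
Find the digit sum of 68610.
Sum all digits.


6 + 8 + 6 + 1 + 0 = 21


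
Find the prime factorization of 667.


667 / 23 = 29
29 / 29 = 1
667 = 23 × 29


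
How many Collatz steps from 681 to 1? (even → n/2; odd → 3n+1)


681 → 2044 → 1022 → 511 → 1534 → 767 → 2302 → 1151 → 3454 → 1727 → 5182 → 2591 → 7774 → 3887 → 11662 → 5831 → 17494 → 8747 → 26242 → 13121 → 39364 → 19682 → 9841 → 29524 → 14762 → 7381 → 22144 → 11072 → 5536 → 2768 → 1384 → 692 → 346 → 173 → 520 → 260 → 130 → 65 → 196 → 98 → 49 → 148 → 74 → 37 → 112 → 56 → 28 → 14 → 7 → 22 → 11 → 34 → 17 → 52 → 26 → 13 → 40 → 20 → 10 → 5 → 16 → 8 → 4 → 2 → 1
Total steps = 64

64 steps


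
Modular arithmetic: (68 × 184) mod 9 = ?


68 × 184 = 12512
12512 mod 9 = 2


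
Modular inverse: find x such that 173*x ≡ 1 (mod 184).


Use the extended Euclidean algorithm on (184, 173); each row r = 184*s + 173*t:
r=184, s=1, t=0
r=173, s=0, t=1
q=1: r=11, s=1, t=-1   [184*(1) + 173*(-1) = 11]
q=15: r=8, s=-15, t=16   [184*(-15) + 173*(16) = 8]
q=1: r=3, s=16, t=-17   [184*(16) + 173*(-17) = 3]
q=2: r=2, s=-47, t=50   [184*(-47) + 173*(50) = 2]
q=1: r=1, s=63, t=-67   [184*(63) + 173*(-67) = 1]
q=2: r=0, s=-173, t=184   [184*(-173) + 173*(184) = 0]
GCD = 1 with t = -67, so 173*(-67) ≡ 1 (mod 184)
Inverse = -67 mod 184 = 117
Check: 173 * 117 = 20241 ≡ 1 (mod 184)

173^(-1) ≡ 117 (mod 184)


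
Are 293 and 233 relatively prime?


Euclidean algorithm:
293 = 1 * 233 + 60
233 = 3 * 60 + 53
60 = 1 * 53 + 7
53 = 7 * 7 + 4
7 = 1 * 4 + 3
4 = 1 * 3 + 1
3 = 3 * 1 + 0
GCD(293, 233) = 1

Yes, coprime (GCD = 1)


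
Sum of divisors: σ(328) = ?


Divisors of 328: 1, 2, 4, 8, 41, 82, 164, 328
Sum = 1 + 2 + 4 + 8 + 41 + 82 + 164 + 328 = 630

σ(328) = 630


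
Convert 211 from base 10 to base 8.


211 (base 10) = 211 (decimal)
211 (decimal) = 323 (base 8)


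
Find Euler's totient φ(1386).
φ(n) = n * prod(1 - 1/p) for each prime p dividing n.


1386 = 2 × 3^2 × 7 × 11
Prime factors: 2, 3, 7, 11
φ(1386) = 1386 × (1-1/2) × (1-1/3) × (1-1/7) × (1-1/11)
= 1386 × 1/2 × 2/3 × 6/7 × 10/11 = 360

φ(1386) = 360


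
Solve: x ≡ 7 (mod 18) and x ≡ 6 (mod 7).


M = 18*7 = 126
M1 = M/18 = 7, M2 = M/7 = 18
M1^(-1) mod 18 = 13, M2^(-1) mod 7 = 2
x = 7*7*13 + 6*18*2 = 853
853 mod 126 = 97
Check: 97 mod 18 = 7 ✓, 97 mod 7 = 6 ✓

x ≡ 97 (mod 126)


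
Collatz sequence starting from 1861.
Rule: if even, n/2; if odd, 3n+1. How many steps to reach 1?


1861 → 5584 → 2792 → 1396 → 698 → 349 → 1048 → 524 → 262 → 131 → 394 → 197 → 592 → 296 → 148 → 74 → 37 → 112 → 56 → 28 → 14 → 7 → 22 → 11 → 34 → 17 → 52 → 26 → 13 → 40 → 20 → 10 → 5 → 16 → 8 → 4 → 2 → 1
Total steps = 37

37 steps


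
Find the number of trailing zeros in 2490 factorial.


floor(2490/5) = 498
floor(2490/25) = 99
floor(2490/125) = 19
floor(2490/625) = 3
Total = 619

619 trailing zeros


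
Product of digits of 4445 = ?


4 × 4 × 4 × 5 = 320


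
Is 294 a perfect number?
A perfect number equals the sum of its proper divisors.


Proper divisors of 294: 1, 2, 3, 6, 7, 14, 21, 42, 49, 98, 147
Sum = 1 + 2 + 3 + 6 + 7 + 14 + 21 + 42 + 49 + 98 + 147 = 390

No, 294 is not perfect (390 ≠ 294)


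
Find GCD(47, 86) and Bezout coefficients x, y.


Tabular extended Euclidean (each row: r = 47*s + 86*t):
r=47, s=1, t=0
r=86, s=0, t=1
q=0: r=47, s=1, t=0   [47*(1) + 86*(0) = 47]
q=1: r=39, s=-1, t=1   [47*(-1) + 86*(1) = 39]
q=1: r=8, s=2, t=-1   [47*(2) + 86*(-1) = 8]
q=4: r=7, s=-9, t=5   [47*(-9) + 86*(5) = 7]
q=1: r=1, s=11, t=-6   [47*(11) + 86*(-6) = 1]
q=7: r=0, s=-86, t=47   [47*(-86) + 86*(47) = 0]
GCD = 1; from the row with r=1: x=11, y=-6
Check: 47*(11) + 86*(-6) = 517 - 516 = 1

GCD = 1, x = 11, y = -6


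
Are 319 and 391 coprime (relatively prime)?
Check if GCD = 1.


Euclidean algorithm:
391 = 1 * 319 + 72
319 = 4 * 72 + 31
72 = 2 * 31 + 10
31 = 3 * 10 + 1
10 = 10 * 1 + 0
GCD(319, 391) = 1

Yes, coprime (GCD = 1)


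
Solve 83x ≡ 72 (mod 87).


GCD(83, 87) = 1, unique solution
a^(-1) mod 87 = 65
x = 65 * 72 mod 87 = 69

x ≡ 69 (mod 87)


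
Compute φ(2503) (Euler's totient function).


2503 = 2503
Prime factors: 2503
φ(2503) = 2503 × (1-1/2503)
= 2503 × 2502/2503 = 2502

φ(2503) = 2502


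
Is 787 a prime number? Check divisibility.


Check divisors up to sqrt(787) = 28.0535
No divisors found.
787 is prime.

Yes, 787 is prime


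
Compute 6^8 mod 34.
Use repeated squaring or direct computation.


6^1 mod 34 = 6
6^2 mod 34 = 2
6^3 mod 34 = 12
6^4 mod 34 = 4
6^5 mod 34 = 24
6^6 mod 34 = 8
6^7 mod 34 = 14
6^8 mod 34 = 16


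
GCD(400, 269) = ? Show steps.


400 = 1 * 269 + 131
269 = 2 * 131 + 7
131 = 18 * 7 + 5
7 = 1 * 5 + 2
5 = 2 * 2 + 1
2 = 2 * 1 + 0
GCD = 1


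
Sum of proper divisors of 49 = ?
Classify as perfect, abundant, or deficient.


Proper divisors: 1, 7
Sum = 1 + 7 = 8
8 < 49 → deficient

s(49) = 8 (deficient)


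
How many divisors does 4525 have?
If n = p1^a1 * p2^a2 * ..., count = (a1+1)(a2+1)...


4525 = 5^2 × 181^1
d(4525) = (2+1) × (1+1) = 6

6 divisors


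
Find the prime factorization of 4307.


4307 / 59 = 73
73 / 73 = 1
4307 = 59 × 73


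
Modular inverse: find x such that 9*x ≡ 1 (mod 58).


Use the extended Euclidean algorithm on (58, 9); each row r = 58*s + 9*t:
r=58, s=1, t=0
r=9, s=0, t=1
q=6: r=4, s=1, t=-6   [58*(1) + 9*(-6) = 4]
q=2: r=1, s=-2, t=13   [58*(-2) + 9*(13) = 1]
q=4: r=0, s=9, t=-58   [58*(9) + 9*(-58) = 0]
GCD = 1 with t = 13, so 9*(13) ≡ 1 (mod 58)
Inverse = 13 mod 58 = 13
Check: 9 * 13 = 117 ≡ 1 (mod 58)

9^(-1) ≡ 13 (mod 58)


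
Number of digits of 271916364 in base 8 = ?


271916364 in base 8 = 2015216514
Number of digits = 10

10 digits (base 8)


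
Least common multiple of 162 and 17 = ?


GCD(162, 17) = 1
LCM = 162*17/1 = 2754/1 = 2754

LCM = 2754


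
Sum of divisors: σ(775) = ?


Divisors of 775: 1, 5, 25, 31, 155, 775
Sum = 1 + 5 + 25 + 31 + 155 + 775 = 992

σ(775) = 992


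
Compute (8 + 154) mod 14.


8 + 154 = 162
162 mod 14 = 8


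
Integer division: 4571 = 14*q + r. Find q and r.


4571 = 14 * 326 + 7
Check: 4564 + 7 = 4571

q = 326, r = 7


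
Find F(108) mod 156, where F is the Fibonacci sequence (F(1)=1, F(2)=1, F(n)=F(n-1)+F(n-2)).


F(k) mod 156 for k=1..108:
1, 1, 2, 3, 5, 8, 13, 21, 34, 55, 89, 144, 77, 65, 142, 51, 37, 88, 125, 57, 26, 83, 109, 36, 145, 25, 14, 39, 53, 92, 145, 81, 70, 151, 65, 60, 125, 29, 154, 27, 25, 52, 77, 129, 50, 23, 73, 96, 13, 109, 122, 75, 41, 116, 1, 117, 118, 79, 41, 120, 5, 125, 130, 99, 73, 16, 89, 105, 38, 143, 25, 12, 37, 49, 86, 135, 65, 44, 109, 153, 106, 103, 53, 0, 53, 53, 106, 3, 109, 112, 65, 21, 86, 107, 37, 144, 25, 13, 38, 51, 89, 140, 73, 57, 130, 31, 5, 36
F(108) mod 156 = 36


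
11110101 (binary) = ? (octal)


11110101 (base 2) = 245 (decimal)
245 (decimal) = 365 (base 8)


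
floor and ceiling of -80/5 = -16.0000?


-80/5 = -16.0000
floor = -16
ceil = -16

floor = -16, ceil = -16


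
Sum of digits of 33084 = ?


3 + 3 + 0 + 8 + 4 = 18


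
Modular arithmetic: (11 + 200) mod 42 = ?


11 + 200 = 211
211 mod 42 = 1


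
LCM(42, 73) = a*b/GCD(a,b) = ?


GCD(42, 73) = 1
LCM = 42*73/1 = 3066/1 = 3066

LCM = 3066


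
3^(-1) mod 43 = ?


Use the extended Euclidean algorithm on (43, 3); each row r = 43*s + 3*t:
r=43, s=1, t=0
r=3, s=0, t=1
q=14: r=1, s=1, t=-14   [43*(1) + 3*(-14) = 1]
q=3: r=0, s=-3, t=43   [43*(-3) + 3*(43) = 0]
GCD = 1 with t = -14, so 3*(-14) ≡ 1 (mod 43)
Inverse = -14 mod 43 = 29
Check: 3 * 29 = 87 ≡ 1 (mod 43)

3^(-1) ≡ 29 (mod 43)


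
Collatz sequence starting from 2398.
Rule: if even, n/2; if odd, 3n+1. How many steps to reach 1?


2398 → 1199 → 3598 → 1799 → 5398 → 2699 → 8098 → 4049 → 12148 → 6074 → 3037 → 9112 → 4556 → 2278 → 1139 → 3418 → 1709 → 5128 → 2564 → 1282 → 641 → 1924 → 962 → 481 → 1444 → 722 → 361 → 1084 → 542 → 271 → 814 → 407 → 1222 → 611 → 1834 → 917 → 2752 → 1376 → 688 → 344 → 172 → 86 → 43 → 130 → 65 → 196 → 98 → 49 → 148 → 74 → 37 → 112 → 56 → 28 → 14 → 7 → 22 → 11 → 34 → 17 → 52 → 26 → 13 → 40 → 20 → 10 → 5 → 16 → 8 → 4 → 2 → 1
Total steps = 71

71 steps


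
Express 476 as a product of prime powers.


476 / 2 = 238
238 / 2 = 119
119 / 7 = 17
17 / 17 = 1
476 = 2^2 × 7 × 17


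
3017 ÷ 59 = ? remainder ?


3017 = 59 * 51 + 8
Check: 3009 + 8 = 3017

q = 51, r = 8


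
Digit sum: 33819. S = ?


3 + 3 + 8 + 1 + 9 = 24


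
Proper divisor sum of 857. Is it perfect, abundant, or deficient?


Proper divisors: 1
Sum = 1 = 1
1 < 857 → deficient

s(857) = 1 (deficient)


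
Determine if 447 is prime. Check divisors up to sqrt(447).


447 / 3 = 149 (exact division)
447 is NOT prime.

No, 447 is not prime


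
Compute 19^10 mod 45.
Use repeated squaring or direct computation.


19^1 mod 45 = 19
19^2 mod 45 = 1
19^3 mod 45 = 19
19^4 mod 45 = 1
19^5 mod 45 = 19
19^6 mod 45 = 1
19^7 mod 45 = 19
19^8 mod 45 = 1
19^9 mod 45 = 19
19^10 mod 45 = 1


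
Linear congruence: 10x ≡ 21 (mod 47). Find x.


GCD(10, 47) = 1, unique solution
a^(-1) mod 47 = 33
x = 33 * 21 mod 47 = 35

x ≡ 35 (mod 47)


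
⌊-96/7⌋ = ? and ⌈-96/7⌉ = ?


-96/7 = -13.7143
floor = -14
ceil = -13

floor = -14, ceil = -13


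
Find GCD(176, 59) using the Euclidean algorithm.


176 = 2 * 59 + 58
59 = 1 * 58 + 1
58 = 58 * 1 + 0
GCD = 1


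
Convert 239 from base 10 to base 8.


239 (base 10) = 239 (decimal)
239 (decimal) = 357 (base 8)


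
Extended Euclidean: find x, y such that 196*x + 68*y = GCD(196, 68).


Tabular extended Euclidean (each row: r = 196*s + 68*t):
r=196, s=1, t=0
r=68, s=0, t=1
q=2: r=60, s=1, t=-2   [196*(1) + 68*(-2) = 60]
q=1: r=8, s=-1, t=3   [196*(-1) + 68*(3) = 8]
q=7: r=4, s=8, t=-23   [196*(8) + 68*(-23) = 4]
q=2: r=0, s=-17, t=49   [196*(-17) + 68*(49) = 0]
GCD = 4; from the row with r=4: x=8, y=-23
Check: 196*(8) + 68*(-23) = 1568 - 1564 = 4

GCD = 4, x = 8, y = -23


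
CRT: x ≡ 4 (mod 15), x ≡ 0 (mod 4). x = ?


M = 15*4 = 60
M1 = M/15 = 4, M2 = M/4 = 15
M1^(-1) mod 15 = 4, M2^(-1) mod 4 = 3
x = 4*4*4 + 0*15*3 = 64
64 mod 60 = 4
Check: 4 mod 15 = 4 ✓, 4 mod 4 = 0 ✓

x ≡ 4 (mod 60)


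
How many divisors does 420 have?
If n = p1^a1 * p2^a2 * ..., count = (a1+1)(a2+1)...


420 = 2^2 × 3^1 × 5^1 × 7^1
d(420) = (2+1) × (1+1) × (1+1) × (1+1) = 24

24 divisors


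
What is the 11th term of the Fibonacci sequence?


Sequence: 1, 1, 2, 3, 5, 8, 13, 21, 34, 55, 89
F(11) = 89


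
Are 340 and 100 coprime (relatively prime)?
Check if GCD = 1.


Euclidean algorithm:
340 = 3 * 100 + 40
100 = 2 * 40 + 20
40 = 2 * 20 + 0
GCD(340, 100) = 20

No, not coprime (GCD = 20)


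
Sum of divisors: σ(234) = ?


Divisors of 234: 1, 2, 3, 6, 9, 13, 18, 26, 39, 78, 117, 234
Sum = 1 + 2 + 3 + 6 + 9 + 13 + 18 + 26 + 39 + 78 + 117 + 234 = 546

σ(234) = 546


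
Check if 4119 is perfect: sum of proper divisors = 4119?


Proper divisors of 4119: 1, 3, 1373
Sum = 1 + 3 + 1373 = 1377

No, 4119 is not perfect (1377 ≠ 4119)


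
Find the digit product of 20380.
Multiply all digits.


2 × 0 × 3 × 8 × 0 = 0


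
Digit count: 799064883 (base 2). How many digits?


799064883 in base 2 = 101111101000001100001100110011
Number of digits = 30

30 digits (base 2)


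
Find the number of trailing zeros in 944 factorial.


floor(944/5) = 188
floor(944/25) = 37
floor(944/125) = 7
floor(944/625) = 1
Total = 233

233 trailing zeros


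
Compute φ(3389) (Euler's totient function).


3389 = 3389
Prime factors: 3389
φ(3389) = 3389 × (1-1/3389)
= 3389 × 3388/3389 = 3388

φ(3389) = 3388


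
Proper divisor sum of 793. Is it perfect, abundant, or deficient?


Proper divisors: 1, 13, 61
Sum = 1 + 13 + 61 = 75
75 < 793 → deficient

s(793) = 75 (deficient)


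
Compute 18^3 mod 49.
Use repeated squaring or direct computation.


18^1 mod 49 = 18
18^2 mod 49 = 30
18^3 mod 49 = 1


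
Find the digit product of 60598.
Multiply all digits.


6 × 0 × 5 × 9 × 8 = 0


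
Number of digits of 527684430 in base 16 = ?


527684430 in base 16 = 1F73D34E
Number of digits = 8

8 digits (base 16)


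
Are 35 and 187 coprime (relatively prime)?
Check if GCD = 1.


Euclidean algorithm:
187 = 5 * 35 + 12
35 = 2 * 12 + 11
12 = 1 * 11 + 1
11 = 11 * 1 + 0
GCD(35, 187) = 1

Yes, coprime (GCD = 1)


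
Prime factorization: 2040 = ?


2040 / 2 = 1020
1020 / 2 = 510
510 / 2 = 255
255 / 3 = 85
85 / 5 = 17
17 / 17 = 1
2040 = 2^3 × 3 × 5 × 17


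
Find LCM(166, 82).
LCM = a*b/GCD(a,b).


GCD(166, 82) = 2
LCM = 166*82/2 = 13612/2 = 6806

LCM = 6806


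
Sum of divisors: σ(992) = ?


Divisors of 992: 1, 2, 4, 8, 16, 31, 32, 62, 124, 248, 496, 992
Sum = 1 + 2 + 4 + 8 + 16 + 31 + 32 + 62 + 124 + 248 + 496 + 992 = 2016

σ(992) = 2016


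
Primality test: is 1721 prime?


Check divisors up to sqrt(1721) = 41.4849
No divisors found.
1721 is prime.

Yes, 1721 is prime


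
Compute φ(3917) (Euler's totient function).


3917 = 3917
Prime factors: 3917
φ(3917) = 3917 × (1-1/3917)
= 3917 × 3916/3917 = 3916

φ(3917) = 3916


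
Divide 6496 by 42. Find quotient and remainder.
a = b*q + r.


6496 = 42 * 154 + 28
Check: 6468 + 28 = 6496

q = 154, r = 28


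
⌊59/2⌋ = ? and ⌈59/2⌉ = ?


59/2 = 29.5000
floor = 29
ceil = 30

floor = 29, ceil = 30


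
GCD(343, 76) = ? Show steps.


343 = 4 * 76 + 39
76 = 1 * 39 + 37
39 = 1 * 37 + 2
37 = 18 * 2 + 1
2 = 2 * 1 + 0
GCD = 1


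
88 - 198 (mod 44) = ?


88 - 198 = -110
-110 mod 44 = 22


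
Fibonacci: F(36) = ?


Sequence: 1, 1, 2, 3, 5, 8, 13, 21, 34, 55, 89, 144, 233, 377, 610, 987, 1597, 2584, 4181, 6765, 10946, 17711, 28657, 46368, 75025, 121393, 196418, 317811, 514229, 832040, 1346269, 2178309, 3524578, 5702887, 9227465, 14930352
F(36) = 14930352


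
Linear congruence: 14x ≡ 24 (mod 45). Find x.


GCD(14, 45) = 1, unique solution
a^(-1) mod 45 = 29
x = 29 * 24 mod 45 = 21

x ≡ 21 (mod 45)


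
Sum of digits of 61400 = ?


6 + 1 + 4 + 0 + 0 = 11


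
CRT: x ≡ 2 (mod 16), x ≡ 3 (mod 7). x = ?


M = 16*7 = 112
M1 = M/16 = 7, M2 = M/7 = 16
M1^(-1) mod 16 = 7, M2^(-1) mod 7 = 4
x = 2*7*7 + 3*16*4 = 290
290 mod 112 = 66
Check: 66 mod 16 = 2 ✓, 66 mod 7 = 3 ✓

x ≡ 66 (mod 112)


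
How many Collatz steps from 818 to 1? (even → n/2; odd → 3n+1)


818 → 409 → 1228 → 614 → 307 → 922 → 461 → 1384 → 692 → 346 → 173 → 520 → 260 → 130 → 65 → 196 → 98 → 49 → 148 → 74 → 37 → 112 → 56 → 28 → 14 → 7 → 22 → 11 → 34 → 17 → 52 → 26 → 13 → 40 → 20 → 10 → 5 → 16 → 8 → 4 → 2 → 1
Total steps = 41

41 steps


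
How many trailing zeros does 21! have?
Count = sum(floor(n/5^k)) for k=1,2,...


floor(21/5) = 4
Total = 4

4 trailing zeros


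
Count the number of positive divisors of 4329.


4329 = 3^2 × 13^1 × 37^1
d(4329) = (2+1) × (1+1) × (1+1) = 12

12 divisors


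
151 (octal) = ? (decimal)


151 (base 8) = 105 (decimal)
105 (decimal) = 105 (base 10)


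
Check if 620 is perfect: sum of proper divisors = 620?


Proper divisors of 620: 1, 2, 4, 5, 10, 20, 31, 62, 124, 155, 310
Sum = 1 + 2 + 4 + 5 + 10 + 20 + 31 + 62 + 124 + 155 + 310 = 724

No, 620 is not perfect (724 ≠ 620)


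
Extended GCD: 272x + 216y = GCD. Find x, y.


Tabular extended Euclidean (each row: r = 272*s + 216*t):
r=272, s=1, t=0
r=216, s=0, t=1
q=1: r=56, s=1, t=-1   [272*(1) + 216*(-1) = 56]
q=3: r=48, s=-3, t=4   [272*(-3) + 216*(4) = 48]
q=1: r=8, s=4, t=-5   [272*(4) + 216*(-5) = 8]
q=6: r=0, s=-27, t=34   [272*(-27) + 216*(34) = 0]
GCD = 8; from the row with r=8: x=4, y=-5
Check: 272*(4) + 216*(-5) = 1088 - 1080 = 8

GCD = 8, x = 4, y = -5


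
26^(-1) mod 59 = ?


Use the extended Euclidean algorithm on (59, 26); each row r = 59*s + 26*t:
r=59, s=1, t=0
r=26, s=0, t=1
q=2: r=7, s=1, t=-2   [59*(1) + 26*(-2) = 7]
q=3: r=5, s=-3, t=7   [59*(-3) + 26*(7) = 5]
q=1: r=2, s=4, t=-9   [59*(4) + 26*(-9) = 2]
q=2: r=1, s=-11, t=25   [59*(-11) + 26*(25) = 1]
q=2: r=0, s=26, t=-59   [59*(26) + 26*(-59) = 0]
GCD = 1 with t = 25, so 26*(25) ≡ 1 (mod 59)
Inverse = 25 mod 59 = 25
Check: 26 * 25 = 650 ≡ 1 (mod 59)

26^(-1) ≡ 25 (mod 59)


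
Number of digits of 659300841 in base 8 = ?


659300841 in base 8 = 4723020751
Number of digits = 10

10 digits (base 8)


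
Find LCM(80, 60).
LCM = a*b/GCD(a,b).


GCD(80, 60) = 20
LCM = 80*60/20 = 4800/20 = 240

LCM = 240


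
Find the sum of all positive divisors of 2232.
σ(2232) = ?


Divisors of 2232: 1, 2, 3, 4, 6, 8, 9, 12, 18, 24, 31, 36, 62, 72, 93, 124, 186, 248, 279, 372, 558, 744, 1116, 2232
Sum = 1 + 2 + 3 + 4 + 6 + 8 + 9 + 12 + 18 + 24 + 31 + 36 + 62 + 72 + 93 + 124 + 186 + 248 + 279 + 372 + 558 + 744 + 1116 + 2232 = 6240

σ(2232) = 6240


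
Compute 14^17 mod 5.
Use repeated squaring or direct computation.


14^1 mod 5 = 4
14^2 mod 5 = 1
14^3 mod 5 = 4
14^4 mod 5 = 1
14^5 mod 5 = 4
14^6 mod 5 = 1
14^7 mod 5 = 4
14^8 mod 5 = 1
14^9 mod 5 = 4
14^10 mod 5 = 1
14^11 mod 5 = 4
14^12 mod 5 = 1
14^13 mod 5 = 4
14^14 mod 5 = 1
14^15 mod 5 = 4
14^16 mod 5 = 1
14^17 mod 5 = 4


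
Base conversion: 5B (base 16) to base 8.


5B (base 16) = 91 (decimal)
91 (decimal) = 133 (base 8)


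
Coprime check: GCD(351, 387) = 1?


Euclidean algorithm:
387 = 1 * 351 + 36
351 = 9 * 36 + 27
36 = 1 * 27 + 9
27 = 3 * 9 + 0
GCD(351, 387) = 9

No, not coprime (GCD = 9)


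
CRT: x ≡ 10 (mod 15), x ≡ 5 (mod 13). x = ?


M = 15*13 = 195
M1 = M/15 = 13, M2 = M/13 = 15
M1^(-1) mod 15 = 7, M2^(-1) mod 13 = 7
x = 10*13*7 + 5*15*7 = 1435
1435 mod 195 = 70
Check: 70 mod 15 = 10 ✓, 70 mod 13 = 5 ✓

x ≡ 70 (mod 195)


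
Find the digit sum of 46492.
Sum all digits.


4 + 6 + 4 + 9 + 2 = 25


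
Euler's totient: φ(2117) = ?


2117 = 29 × 73
Prime factors: 29, 73
φ(2117) = 2117 × (1-1/29) × (1-1/73)
= 2117 × 28/29 × 72/73 = 2016

φ(2117) = 2016


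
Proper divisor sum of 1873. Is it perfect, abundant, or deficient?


Proper divisors: 1
Sum = 1 = 1
1 < 1873 → deficient

s(1873) = 1 (deficient)


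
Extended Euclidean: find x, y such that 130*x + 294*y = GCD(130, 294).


Tabular extended Euclidean (each row: r = 130*s + 294*t):
r=130, s=1, t=0
r=294, s=0, t=1
q=0: r=130, s=1, t=0   [130*(1) + 294*(0) = 130]
q=2: r=34, s=-2, t=1   [130*(-2) + 294*(1) = 34]
q=3: r=28, s=7, t=-3   [130*(7) + 294*(-3) = 28]
q=1: r=6, s=-9, t=4   [130*(-9) + 294*(4) = 6]
q=4: r=4, s=43, t=-19   [130*(43) + 294*(-19) = 4]
q=1: r=2, s=-52, t=23   [130*(-52) + 294*(23) = 2]
q=2: r=0, s=147, t=-65   [130*(147) + 294*(-65) = 0]
GCD = 2; from the row with r=2: x=-52, y=23
Check: 130*(-52) + 294*(23) = -6760 + 6762 = 2

GCD = 2, x = -52, y = 23


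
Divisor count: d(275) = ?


275 = 5^2 × 11^1
d(275) = (2+1) × (1+1) = 6

6 divisors


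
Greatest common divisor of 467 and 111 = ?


467 = 4 * 111 + 23
111 = 4 * 23 + 19
23 = 1 * 19 + 4
19 = 4 * 4 + 3
4 = 1 * 3 + 1
3 = 3 * 1 + 0
GCD = 1


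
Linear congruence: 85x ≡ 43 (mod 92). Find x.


GCD(85, 92) = 1, unique solution
a^(-1) mod 92 = 13
x = 13 * 43 mod 92 = 7

x ≡ 7 (mod 92)


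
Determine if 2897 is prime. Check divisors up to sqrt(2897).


Check divisors up to sqrt(2897) = 53.8238
No divisors found.
2897 is prime.

Yes, 2897 is prime


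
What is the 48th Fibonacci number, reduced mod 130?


F(k) mod 130 for k=1..48:
1, 1, 2, 3, 5, 8, 13, 21, 34, 55, 89, 14, 103, 117, 90, 77, 37, 114, 21, 5, 26, 31, 57, 88, 15, 103, 118, 91, 79, 40, 119, 29, 18, 47, 65, 112, 47, 29, 76, 105, 51, 26, 77, 103, 50, 23, 73, 96
F(48) mod 130 = 96


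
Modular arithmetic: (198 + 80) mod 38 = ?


198 + 80 = 278
278 mod 38 = 12


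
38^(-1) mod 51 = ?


Use the extended Euclidean algorithm on (51, 38); each row r = 51*s + 38*t:
r=51, s=1, t=0
r=38, s=0, t=1
q=1: r=13, s=1, t=-1   [51*(1) + 38*(-1) = 13]
q=2: r=12, s=-2, t=3   [51*(-2) + 38*(3) = 12]
q=1: r=1, s=3, t=-4   [51*(3) + 38*(-4) = 1]
q=12: r=0, s=-38, t=51   [51*(-38) + 38*(51) = 0]
GCD = 1 with t = -4, so 38*(-4) ≡ 1 (mod 51)
Inverse = -4 mod 51 = 47
Check: 38 * 47 = 1786 ≡ 1 (mod 51)

38^(-1) ≡ 47 (mod 51)


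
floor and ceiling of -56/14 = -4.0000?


-56/14 = -4.0000
floor = -4
ceil = -4

floor = -4, ceil = -4


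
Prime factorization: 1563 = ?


1563 / 3 = 521
521 / 521 = 1
1563 = 3 × 521


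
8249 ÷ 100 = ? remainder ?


8249 = 100 * 82 + 49
Check: 8200 + 49 = 8249

q = 82, r = 49


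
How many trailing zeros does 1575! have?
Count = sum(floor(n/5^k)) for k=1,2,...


floor(1575/5) = 315
floor(1575/25) = 63
floor(1575/125) = 12
floor(1575/625) = 2
Total = 392

392 trailing zeros


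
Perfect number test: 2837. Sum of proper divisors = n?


Proper divisors of 2837: 1
Sum = 1 = 1

No, 2837 is not perfect (1 ≠ 2837)


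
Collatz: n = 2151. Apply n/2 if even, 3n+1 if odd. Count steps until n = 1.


2151 → 6454 → 3227 → 9682 → 4841 → 14524 → 7262 → 3631 → 10894 → 5447 → 16342 → 8171 → 24514 → 12257 → 36772 → 18386 → 9193 → 27580 → 13790 → 6895 → 20686 → 10343 → 31030 → 15515 → 46546 → 23273 → 69820 → 34910 → 17455 → 52366 → 26183 → 78550 → 39275 → 117826 → 58913 → 176740 → 88370 → 44185 → 132556 → 66278 → 33139 → 99418 → 49709 → 149128 → 74564 → 37282 → 18641 → 55924 → 27962 → 13981 → 41944 → 20972 → 10486 → 5243 → 15730 → 7865 → 23596 → 11798 → 5899 → 17698 → 8849 → 26548 → 13274 → 6637 → 19912 → 9956 → 4978 → 2489 → 7468 → 3734 → 1867 → 5602 → 2801 → 8404 → 4202 → 2101 → 6304 → 3152 → 1576 → 788 → 394 → 197 → 592 → 296 → 148 → 74 → 37 → 112 → 56 → 28 → 14 → 7 → 22 → 11 → 34 → 17 → 52 → 26 → 13 → 40 → 20 → 10 → 5 → 16 → 8 → 4 → 2 → 1
Total steps = 107

107 steps


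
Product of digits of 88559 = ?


8 × 8 × 5 × 5 × 9 = 14400


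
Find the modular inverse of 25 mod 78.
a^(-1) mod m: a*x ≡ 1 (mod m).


Use the extended Euclidean algorithm on (78, 25); each row r = 78*s + 25*t:
r=78, s=1, t=0
r=25, s=0, t=1
q=3: r=3, s=1, t=-3   [78*(1) + 25*(-3) = 3]
q=8: r=1, s=-8, t=25   [78*(-8) + 25*(25) = 1]
q=3: r=0, s=25, t=-78   [78*(25) + 25*(-78) = 0]
GCD = 1 with t = 25, so 25*(25) ≡ 1 (mod 78)
Inverse = 25 mod 78 = 25
Check: 25 * 25 = 625 ≡ 1 (mod 78)

25^(-1) ≡ 25 (mod 78)


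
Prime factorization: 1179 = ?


1179 / 3 = 393
393 / 3 = 131
131 / 131 = 1
1179 = 3^2 × 131


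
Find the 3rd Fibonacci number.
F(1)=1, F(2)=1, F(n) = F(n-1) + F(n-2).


Sequence: 1, 1, 2
F(3) = 2


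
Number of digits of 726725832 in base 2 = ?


726725832 in base 2 = 101011010100001111010011001000
Number of digits = 30

30 digits (base 2)


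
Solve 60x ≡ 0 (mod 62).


GCD(60, 62) = 2 divides 0
Divide: 30x ≡ 0 (mod 31)
x ≡ 0 (mod 31)


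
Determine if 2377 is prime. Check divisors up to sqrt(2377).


Check divisors up to sqrt(2377) = 48.7545
No divisors found.
2377 is prime.

Yes, 2377 is prime


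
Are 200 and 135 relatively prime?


Euclidean algorithm:
200 = 1 * 135 + 65
135 = 2 * 65 + 5
65 = 13 * 5 + 0
GCD(200, 135) = 5

No, not coprime (GCD = 5)


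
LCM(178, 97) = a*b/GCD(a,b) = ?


GCD(178, 97) = 1
LCM = 178*97/1 = 17266/1 = 17266

LCM = 17266


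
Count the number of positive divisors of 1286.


1286 = 2^1 × 643^1
d(1286) = (1+1) × (1+1) = 4

4 divisors


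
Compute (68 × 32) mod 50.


68 × 32 = 2176
2176 mod 50 = 26


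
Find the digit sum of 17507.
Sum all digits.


1 + 7 + 5 + 0 + 7 = 20


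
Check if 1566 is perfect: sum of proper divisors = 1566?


Proper divisors of 1566: 1, 2, 3, 6, 9, 18, 27, 29, 54, 58, 87, 174, 261, 522, 783
Sum = 1 + 2 + 3 + 6 + 9 + 18 + 27 + 29 + 54 + 58 + 87 + 174 + 261 + 522 + 783 = 2034

No, 1566 is not perfect (2034 ≠ 1566)


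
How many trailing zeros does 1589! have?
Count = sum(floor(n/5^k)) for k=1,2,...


floor(1589/5) = 317
floor(1589/25) = 63
floor(1589/125) = 12
floor(1589/625) = 2
Total = 394

394 trailing zeros
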